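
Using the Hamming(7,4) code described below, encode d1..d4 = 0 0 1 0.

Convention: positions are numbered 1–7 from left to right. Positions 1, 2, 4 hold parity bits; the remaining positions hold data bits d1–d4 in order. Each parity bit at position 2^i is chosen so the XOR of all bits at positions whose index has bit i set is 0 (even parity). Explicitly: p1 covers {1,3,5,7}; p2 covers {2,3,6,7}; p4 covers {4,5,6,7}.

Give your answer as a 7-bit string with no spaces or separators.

Place data at non-parity positions: p1 p2 0 p4 0 1 0
p1 (pos 1,3,5,7): XOR of data positions = 0⊕0⊕0 = 0
p2 (pos 2,3,6,7): XOR of data positions = 0⊕1⊕0 = 1
p4 (pos 4,5,6,7): XOR of data positions = 0⊕1⊕0 = 1
Codeword: 0101010

0101010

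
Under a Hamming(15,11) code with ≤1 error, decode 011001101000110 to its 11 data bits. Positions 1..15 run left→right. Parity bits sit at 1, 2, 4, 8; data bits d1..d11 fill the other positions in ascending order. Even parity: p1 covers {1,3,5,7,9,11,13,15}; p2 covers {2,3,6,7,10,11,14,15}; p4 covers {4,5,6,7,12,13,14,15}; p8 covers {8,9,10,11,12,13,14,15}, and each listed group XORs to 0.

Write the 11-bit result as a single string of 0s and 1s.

10111100110

s1 (pos 1,3,5,7,9,11,13,15): 0⊕1⊕0⊕1⊕1⊕0⊕1⊕0 = 0
s2 (pos 2,3,6,7,10,11,14,15): 1⊕1⊕1⊕1⊕0⊕0⊕1⊕0 = 1
s4 (pos 4,5,6,7,12,13,14,15): 0⊕0⊕1⊕1⊕0⊕1⊕1⊕0 = 0
s8 (pos 8,9,10,11,12,13,14,15): 0⊕1⊕0⊕0⊕0⊕1⊕1⊕0 = 1
Syndrome s8…s1 = 1010 → error at position 10.
Flip position 10: 011001101000110 → 011001101100110
Read data bits from positions 3,5,6,7,9,10,11,12,13,14,15: 10111100110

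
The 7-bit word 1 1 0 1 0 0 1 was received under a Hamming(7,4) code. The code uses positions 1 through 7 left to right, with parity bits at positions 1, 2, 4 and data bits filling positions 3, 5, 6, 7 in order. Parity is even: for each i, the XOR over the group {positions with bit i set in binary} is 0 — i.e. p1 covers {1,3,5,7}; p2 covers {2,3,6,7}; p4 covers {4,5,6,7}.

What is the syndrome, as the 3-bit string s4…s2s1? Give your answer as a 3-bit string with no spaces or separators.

000

s1 (pos 1,3,5,7): 1⊕0⊕0⊕1 = 0
s2 (pos 2,3,6,7): 1⊕0⊕0⊕1 = 0
s4 (pos 4,5,6,7): 1⊕0⊕0⊕1 = 0
Syndrome s4…s1 = 000 → no error.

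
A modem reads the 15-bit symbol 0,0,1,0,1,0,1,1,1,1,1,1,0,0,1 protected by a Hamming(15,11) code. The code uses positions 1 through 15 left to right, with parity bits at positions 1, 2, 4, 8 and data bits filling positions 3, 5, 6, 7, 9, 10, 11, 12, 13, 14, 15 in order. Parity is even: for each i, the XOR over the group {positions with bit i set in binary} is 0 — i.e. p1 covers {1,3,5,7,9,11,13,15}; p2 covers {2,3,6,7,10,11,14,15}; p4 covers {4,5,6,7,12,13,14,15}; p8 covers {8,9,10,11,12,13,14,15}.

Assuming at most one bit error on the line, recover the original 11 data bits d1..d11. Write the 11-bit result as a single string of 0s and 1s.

s1 (pos 1,3,5,7,9,11,13,15): 0⊕1⊕1⊕1⊕1⊕1⊕0⊕1 = 0
s2 (pos 2,3,6,7,10,11,14,15): 0⊕1⊕0⊕1⊕1⊕1⊕0⊕1 = 1
s4 (pos 4,5,6,7,12,13,14,15): 0⊕1⊕0⊕1⊕1⊕0⊕0⊕1 = 0
s8 (pos 8,9,10,11,12,13,14,15): 1⊕1⊕1⊕1⊕1⊕0⊕0⊕1 = 0
Syndrome s8…s1 = 0010 → error at position 2.
Flip position 2: 001010111111001 → 011010111111001
Read data bits from positions 3,5,6,7,9,10,11,12,13,14,15: 11011111001

11011111001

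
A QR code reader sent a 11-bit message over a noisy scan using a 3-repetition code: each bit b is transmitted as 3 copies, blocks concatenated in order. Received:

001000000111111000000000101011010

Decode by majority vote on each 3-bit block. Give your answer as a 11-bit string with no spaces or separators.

Block 1 (001): 1 one → 0
Block 2 (000): 0 ones → 0
Block 3 (000): 0 ones → 0
Block 4 (111): 3 ones → 1
Block 5 (111): 3 ones → 1
Block 6 (000): 0 ones → 0
Block 7 (000): 0 ones → 0
Block 8 (000): 0 ones → 0
Block 9 (101): 2 ones → 1
Block 10 (011): 2 ones → 1
Block 11 (010): 1 one → 0

00011000110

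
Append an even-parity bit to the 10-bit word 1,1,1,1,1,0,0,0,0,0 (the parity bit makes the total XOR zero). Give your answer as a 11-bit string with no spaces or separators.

XOR of the 10 data bits: 1⊕1⊕1⊕1⊕1⊕0⊕0⊕0⊕0⊕0 = 1
Parity bit = 1 (so all 11 bits XOR to 0).

11111000001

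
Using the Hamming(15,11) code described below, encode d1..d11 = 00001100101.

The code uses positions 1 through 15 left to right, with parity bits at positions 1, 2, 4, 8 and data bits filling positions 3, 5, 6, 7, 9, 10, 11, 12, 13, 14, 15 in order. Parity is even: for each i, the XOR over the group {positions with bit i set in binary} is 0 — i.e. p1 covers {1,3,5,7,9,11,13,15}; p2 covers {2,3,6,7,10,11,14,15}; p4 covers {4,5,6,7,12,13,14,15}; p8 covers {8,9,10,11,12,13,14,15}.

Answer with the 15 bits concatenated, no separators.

100000001100101

Place data at non-parity positions: p1 p2 0 p4 0 0 0 p8 1 1 0 0 1 0 1
p1 (pos 1,3,5,7,9,11,13,15): XOR of data positions = 0⊕0⊕0⊕1⊕0⊕1⊕1 = 1
p2 (pos 2,3,6,7,10,11,14,15): XOR of data positions = 0⊕0⊕0⊕1⊕0⊕0⊕1 = 0
p4 (pos 4,5,6,7,12,13,14,15): XOR of data positions = 0⊕0⊕0⊕0⊕1⊕0⊕1 = 0
p8 (pos 8,9,10,11,12,13,14,15): XOR of data positions = 1⊕1⊕0⊕0⊕1⊕0⊕1 = 0
Codeword: 100000001100101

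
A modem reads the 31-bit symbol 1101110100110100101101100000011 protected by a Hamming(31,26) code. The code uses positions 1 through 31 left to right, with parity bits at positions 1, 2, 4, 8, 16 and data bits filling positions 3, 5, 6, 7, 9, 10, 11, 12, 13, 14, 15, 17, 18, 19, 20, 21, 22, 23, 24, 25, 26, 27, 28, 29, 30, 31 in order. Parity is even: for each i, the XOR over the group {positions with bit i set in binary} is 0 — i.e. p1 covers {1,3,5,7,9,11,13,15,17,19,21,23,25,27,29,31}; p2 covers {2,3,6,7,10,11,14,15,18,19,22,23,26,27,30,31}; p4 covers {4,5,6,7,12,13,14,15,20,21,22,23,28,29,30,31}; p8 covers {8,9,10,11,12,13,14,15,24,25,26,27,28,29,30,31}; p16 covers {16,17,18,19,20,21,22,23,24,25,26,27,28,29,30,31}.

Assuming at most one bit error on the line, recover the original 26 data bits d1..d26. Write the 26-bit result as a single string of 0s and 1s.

01100011010100101100000011

s1 (pos 1,3,5,7,9,11,13,15,17,19,21,23,25,27,29,31): 1⊕0⊕1⊕0⊕0⊕1⊕0⊕0⊕1⊕1⊕0⊕1⊕0⊕0⊕0⊕1 = 1
s2 (pos 2,3,6,7,10,11,14,15,18,19,22,23,26,27,30,31): 1⊕0⊕1⊕0⊕0⊕1⊕1⊕0⊕0⊕1⊕1⊕1⊕0⊕0⊕1⊕1 = 1
s4 (pos 4,5,6,7,12,13,14,15,20,21,22,23,28,29,30,31): 1⊕1⊕1⊕0⊕1⊕0⊕1⊕0⊕1⊕0⊕1⊕1⊕0⊕0⊕1⊕1 = 0
s8 (pos 8,9,10,11,12,13,14,15,24,25,26,27,28,29,30,31): 1⊕0⊕0⊕1⊕1⊕0⊕1⊕0⊕0⊕0⊕0⊕0⊕0⊕0⊕1⊕1 = 0
s16 (pos 16,17,18,19,20,21,22,23,24,25,26,27,28,29,30,31): 0⊕1⊕0⊕1⊕1⊕0⊕1⊕1⊕0⊕0⊕0⊕0⊕0⊕0⊕1⊕1 = 1
Syndrome s16…s1 = 10011 → error at position 19.
Flip position 19: 1101110100110100101101100000011 → 1101110100110100100101100000011
Read data bits from positions 3,5,6,7,9,10,11,12,13,14,15,17,18,19,20,21,22,23,24,25,26,27,28,29,30,31: 01100011010100101100000011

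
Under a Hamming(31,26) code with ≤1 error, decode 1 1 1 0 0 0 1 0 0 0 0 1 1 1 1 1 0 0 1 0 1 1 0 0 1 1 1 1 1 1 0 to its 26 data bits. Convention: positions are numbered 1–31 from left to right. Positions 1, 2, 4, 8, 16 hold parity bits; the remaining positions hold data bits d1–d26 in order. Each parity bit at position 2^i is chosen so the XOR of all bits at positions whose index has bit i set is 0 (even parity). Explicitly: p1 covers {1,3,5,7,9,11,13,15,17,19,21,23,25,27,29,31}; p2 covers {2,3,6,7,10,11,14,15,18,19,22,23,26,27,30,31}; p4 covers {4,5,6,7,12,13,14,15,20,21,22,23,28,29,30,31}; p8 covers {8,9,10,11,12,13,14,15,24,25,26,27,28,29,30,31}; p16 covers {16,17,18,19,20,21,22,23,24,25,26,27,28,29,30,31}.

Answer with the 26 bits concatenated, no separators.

10010001111001011001111110

s1 (pos 1,3,5,7,9,11,13,15,17,19,21,23,25,27,29,31): 1⊕1⊕0⊕1⊕0⊕0⊕1⊕1⊕0⊕1⊕1⊕0⊕1⊕1⊕1⊕0 = 0
s2 (pos 2,3,6,7,10,11,14,15,18,19,22,23,26,27,30,31): 1⊕1⊕0⊕1⊕0⊕0⊕1⊕1⊕0⊕1⊕1⊕0⊕1⊕1⊕1⊕0 = 0
s4 (pos 4,5,6,7,12,13,14,15,20,21,22,23,28,29,30,31): 0⊕0⊕0⊕1⊕1⊕1⊕1⊕1⊕0⊕1⊕1⊕0⊕1⊕1⊕1⊕0 = 0
s8 (pos 8,9,10,11,12,13,14,15,24,25,26,27,28,29,30,31): 0⊕0⊕0⊕0⊕1⊕1⊕1⊕1⊕0⊕1⊕1⊕1⊕1⊕1⊕1⊕0 = 0
s16 (pos 16,17,18,19,20,21,22,23,24,25,26,27,28,29,30,31): 1⊕0⊕0⊕1⊕0⊕1⊕1⊕0⊕0⊕1⊕1⊕1⊕1⊕1⊕1⊕0 = 0
Syndrome s16…s1 = 00000 → no error.
Read data bits from positions 3,5,6,7,9,10,11,12,13,14,15,17,18,19,20,21,22,23,24,25,26,27,28,29,30,31: 10010001111001011001111110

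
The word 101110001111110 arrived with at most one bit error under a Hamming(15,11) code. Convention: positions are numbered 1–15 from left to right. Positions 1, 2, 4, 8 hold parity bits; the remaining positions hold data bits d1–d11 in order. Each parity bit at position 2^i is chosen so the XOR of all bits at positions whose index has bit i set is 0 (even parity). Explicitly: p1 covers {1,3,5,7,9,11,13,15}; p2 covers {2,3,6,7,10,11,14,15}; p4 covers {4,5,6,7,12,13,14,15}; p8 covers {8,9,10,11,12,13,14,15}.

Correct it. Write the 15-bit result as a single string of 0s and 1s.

s1 (pos 1,3,5,7,9,11,13,15): 1⊕1⊕1⊕0⊕1⊕1⊕1⊕0 = 0
s2 (pos 2,3,6,7,10,11,14,15): 0⊕1⊕0⊕0⊕1⊕1⊕1⊕0 = 0
s4 (pos 4,5,6,7,12,13,14,15): 1⊕1⊕0⊕0⊕1⊕1⊕1⊕0 = 1
s8 (pos 8,9,10,11,12,13,14,15): 0⊕1⊕1⊕1⊕1⊕1⊕1⊕0 = 0
Syndrome s8…s1 = 0100 → error at position 4.
Flip position 4: 101110001111110 → 101010001111110

101010001111110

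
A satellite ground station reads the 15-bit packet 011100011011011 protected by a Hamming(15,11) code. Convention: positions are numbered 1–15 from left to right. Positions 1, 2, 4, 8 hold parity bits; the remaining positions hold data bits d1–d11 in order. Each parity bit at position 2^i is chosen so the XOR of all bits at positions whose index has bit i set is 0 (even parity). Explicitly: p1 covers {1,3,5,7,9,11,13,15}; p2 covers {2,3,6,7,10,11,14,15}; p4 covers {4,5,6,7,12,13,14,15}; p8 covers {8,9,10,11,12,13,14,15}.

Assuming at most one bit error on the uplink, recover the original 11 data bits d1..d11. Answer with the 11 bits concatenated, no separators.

10001011011

s1 (pos 1,3,5,7,9,11,13,15): 0⊕1⊕0⊕0⊕1⊕1⊕0⊕1 = 0
s2 (pos 2,3,6,7,10,11,14,15): 1⊕1⊕0⊕0⊕0⊕1⊕1⊕1 = 1
s4 (pos 4,5,6,7,12,13,14,15): 1⊕0⊕0⊕0⊕1⊕0⊕1⊕1 = 0
s8 (pos 8,9,10,11,12,13,14,15): 1⊕1⊕0⊕1⊕1⊕0⊕1⊕1 = 0
Syndrome s8…s1 = 0010 → error at position 2.
Flip position 2: 011100011011011 → 001100011011011
Read data bits from positions 3,5,6,7,9,10,11,12,13,14,15: 10001011011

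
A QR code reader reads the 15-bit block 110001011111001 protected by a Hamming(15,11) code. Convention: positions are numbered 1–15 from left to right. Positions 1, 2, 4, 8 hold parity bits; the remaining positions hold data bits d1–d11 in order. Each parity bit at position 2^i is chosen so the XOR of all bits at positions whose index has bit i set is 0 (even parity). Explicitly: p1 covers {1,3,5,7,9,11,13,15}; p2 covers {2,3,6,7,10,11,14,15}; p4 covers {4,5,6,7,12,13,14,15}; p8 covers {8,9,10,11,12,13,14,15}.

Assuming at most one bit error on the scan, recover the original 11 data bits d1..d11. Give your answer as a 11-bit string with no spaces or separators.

00001111001

s1 (pos 1,3,5,7,9,11,13,15): 1⊕0⊕0⊕0⊕1⊕1⊕0⊕1 = 0
s2 (pos 2,3,6,7,10,11,14,15): 1⊕0⊕1⊕0⊕1⊕1⊕0⊕1 = 1
s4 (pos 4,5,6,7,12,13,14,15): 0⊕0⊕1⊕0⊕1⊕0⊕0⊕1 = 1
s8 (pos 8,9,10,11,12,13,14,15): 1⊕1⊕1⊕1⊕1⊕0⊕0⊕1 = 0
Syndrome s8…s1 = 0110 → error at position 6.
Flip position 6: 110001011111001 → 110000011111001
Read data bits from positions 3,5,6,7,9,10,11,12,13,14,15: 00001111001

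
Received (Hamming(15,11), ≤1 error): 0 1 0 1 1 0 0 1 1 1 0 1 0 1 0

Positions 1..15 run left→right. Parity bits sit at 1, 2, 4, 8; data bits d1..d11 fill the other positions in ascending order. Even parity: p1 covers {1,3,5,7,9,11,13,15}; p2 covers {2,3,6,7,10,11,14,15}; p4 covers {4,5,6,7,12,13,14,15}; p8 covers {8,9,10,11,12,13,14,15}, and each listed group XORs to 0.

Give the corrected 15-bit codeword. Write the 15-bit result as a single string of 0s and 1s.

010110011001010

s1 (pos 1,3,5,7,9,11,13,15): 0⊕0⊕1⊕0⊕1⊕0⊕0⊕0 = 0
s2 (pos 2,3,6,7,10,11,14,15): 1⊕0⊕0⊕0⊕1⊕0⊕1⊕0 = 1
s4 (pos 4,5,6,7,12,13,14,15): 1⊕1⊕0⊕0⊕1⊕0⊕1⊕0 = 0
s8 (pos 8,9,10,11,12,13,14,15): 1⊕1⊕1⊕0⊕1⊕0⊕1⊕0 = 1
Syndrome s8…s1 = 1010 → error at position 10.
Flip position 10: 010110011101010 → 010110011001010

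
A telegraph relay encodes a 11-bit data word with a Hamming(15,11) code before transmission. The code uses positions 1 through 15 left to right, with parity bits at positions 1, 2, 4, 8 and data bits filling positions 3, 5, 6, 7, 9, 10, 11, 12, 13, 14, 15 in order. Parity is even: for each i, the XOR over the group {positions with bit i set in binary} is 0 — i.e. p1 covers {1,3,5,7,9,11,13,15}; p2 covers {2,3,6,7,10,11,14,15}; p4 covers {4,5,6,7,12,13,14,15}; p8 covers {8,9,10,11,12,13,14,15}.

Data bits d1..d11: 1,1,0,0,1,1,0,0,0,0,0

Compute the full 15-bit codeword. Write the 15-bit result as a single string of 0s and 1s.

101110001100000

Place data at non-parity positions: p1 p2 1 p4 1 0 0 p8 1 1 0 0 0 0 0
p1 (pos 1,3,5,7,9,11,13,15): XOR of data positions = 1⊕1⊕0⊕1⊕0⊕0⊕0 = 1
p2 (pos 2,3,6,7,10,11,14,15): XOR of data positions = 1⊕0⊕0⊕1⊕0⊕0⊕0 = 0
p4 (pos 4,5,6,7,12,13,14,15): XOR of data positions = 1⊕0⊕0⊕0⊕0⊕0⊕0 = 1
p8 (pos 8,9,10,11,12,13,14,15): XOR of data positions = 1⊕1⊕0⊕0⊕0⊕0⊕0 = 0
Codeword: 101110001100000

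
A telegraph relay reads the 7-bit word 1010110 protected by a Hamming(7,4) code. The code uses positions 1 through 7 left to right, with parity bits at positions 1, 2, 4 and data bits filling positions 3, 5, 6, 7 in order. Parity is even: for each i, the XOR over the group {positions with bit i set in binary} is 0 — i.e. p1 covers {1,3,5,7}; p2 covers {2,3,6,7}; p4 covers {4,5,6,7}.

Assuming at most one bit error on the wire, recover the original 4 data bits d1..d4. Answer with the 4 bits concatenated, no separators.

1110

s1 (pos 1,3,5,7): 1⊕1⊕1⊕0 = 1
s2 (pos 2,3,6,7): 0⊕1⊕1⊕0 = 0
s4 (pos 4,5,6,7): 0⊕1⊕1⊕0 = 0
Syndrome s4…s1 = 001 → error at position 1.
Flip position 1: 1010110 → 0010110
Read data bits from positions 3,5,6,7: 1110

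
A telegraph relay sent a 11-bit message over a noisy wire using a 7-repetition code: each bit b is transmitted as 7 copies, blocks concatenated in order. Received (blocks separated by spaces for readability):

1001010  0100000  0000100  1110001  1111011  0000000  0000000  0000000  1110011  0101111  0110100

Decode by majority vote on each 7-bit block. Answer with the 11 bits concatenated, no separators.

00011000110

Block 1 (1001010): 3 ones → 0
Block 2 (0100000): 1 one → 0
Block 3 (0000100): 1 one → 0
Block 4 (1110001): 4 ones → 1
Block 5 (1111011): 6 ones → 1
Block 6 (0000000): 0 ones → 0
Block 7 (0000000): 0 ones → 0
Block 8 (0000000): 0 ones → 0
Block 9 (1110011): 5 ones → 1
Block 10 (0101111): 5 ones → 1
Block 11 (0110100): 3 ones → 0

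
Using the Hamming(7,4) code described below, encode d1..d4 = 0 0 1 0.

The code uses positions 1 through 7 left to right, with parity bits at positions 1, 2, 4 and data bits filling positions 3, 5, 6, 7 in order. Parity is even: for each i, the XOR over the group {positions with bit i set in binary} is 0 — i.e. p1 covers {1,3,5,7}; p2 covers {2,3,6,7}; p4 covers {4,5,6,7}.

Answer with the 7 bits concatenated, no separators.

Place data at non-parity positions: p1 p2 0 p4 0 1 0
p1 (pos 1,3,5,7): XOR of data positions = 0⊕0⊕0 = 0
p2 (pos 2,3,6,7): XOR of data positions = 0⊕1⊕0 = 1
p4 (pos 4,5,6,7): XOR of data positions = 0⊕1⊕0 = 1
Codeword: 0101010

0101010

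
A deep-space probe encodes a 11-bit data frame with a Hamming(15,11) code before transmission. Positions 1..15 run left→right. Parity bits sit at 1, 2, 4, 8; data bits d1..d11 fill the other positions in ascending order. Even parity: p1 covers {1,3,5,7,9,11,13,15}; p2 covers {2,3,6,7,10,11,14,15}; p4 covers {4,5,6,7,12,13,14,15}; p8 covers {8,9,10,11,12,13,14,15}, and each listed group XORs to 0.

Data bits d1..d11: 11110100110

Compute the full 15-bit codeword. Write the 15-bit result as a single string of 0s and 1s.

011111110100110

Place data at non-parity positions: p1 p2 1 p4 1 1 1 p8 0 1 0 0 1 1 0
p1 (pos 1,3,5,7,9,11,13,15): XOR of data positions = 1⊕1⊕1⊕0⊕0⊕1⊕0 = 0
p2 (pos 2,3,6,7,10,11,14,15): XOR of data positions = 1⊕1⊕1⊕1⊕0⊕1⊕0 = 1
p4 (pos 4,5,6,7,12,13,14,15): XOR of data positions = 1⊕1⊕1⊕0⊕1⊕1⊕0 = 1
p8 (pos 8,9,10,11,12,13,14,15): XOR of data positions = 0⊕1⊕0⊕0⊕1⊕1⊕0 = 1
Codeword: 011111110100110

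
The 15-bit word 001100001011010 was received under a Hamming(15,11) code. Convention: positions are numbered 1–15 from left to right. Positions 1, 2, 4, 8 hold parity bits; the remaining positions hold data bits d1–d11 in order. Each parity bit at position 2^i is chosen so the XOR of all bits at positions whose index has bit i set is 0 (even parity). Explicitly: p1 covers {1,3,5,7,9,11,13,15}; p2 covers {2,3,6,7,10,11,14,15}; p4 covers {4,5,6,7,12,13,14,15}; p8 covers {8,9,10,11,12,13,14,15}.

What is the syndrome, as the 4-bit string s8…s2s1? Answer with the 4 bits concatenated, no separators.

0111

s1 (pos 1,3,5,7,9,11,13,15): 0⊕1⊕0⊕0⊕1⊕1⊕0⊕0 = 1
s2 (pos 2,3,6,7,10,11,14,15): 0⊕1⊕0⊕0⊕0⊕1⊕1⊕0 = 1
s4 (pos 4,5,6,7,12,13,14,15): 1⊕0⊕0⊕0⊕1⊕0⊕1⊕0 = 1
s8 (pos 8,9,10,11,12,13,14,15): 0⊕1⊕0⊕1⊕1⊕0⊕1⊕0 = 0
Syndrome s8…s1 = 0111 → error at position 7.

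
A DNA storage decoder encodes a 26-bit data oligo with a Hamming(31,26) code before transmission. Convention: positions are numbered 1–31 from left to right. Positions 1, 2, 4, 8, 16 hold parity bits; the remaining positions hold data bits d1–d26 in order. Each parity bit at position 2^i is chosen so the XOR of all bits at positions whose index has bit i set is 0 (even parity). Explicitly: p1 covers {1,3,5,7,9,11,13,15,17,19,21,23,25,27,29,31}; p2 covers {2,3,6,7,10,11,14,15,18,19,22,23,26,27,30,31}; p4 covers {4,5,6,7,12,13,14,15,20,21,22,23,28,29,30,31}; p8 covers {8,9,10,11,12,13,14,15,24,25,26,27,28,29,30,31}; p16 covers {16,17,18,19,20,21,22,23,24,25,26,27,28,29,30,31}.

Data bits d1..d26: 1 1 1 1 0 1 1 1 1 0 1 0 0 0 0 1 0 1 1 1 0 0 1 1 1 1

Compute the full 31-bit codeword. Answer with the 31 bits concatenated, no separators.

Place data at non-parity positions: p1 p2 1 p4 1 1 1 p8 0 1 1 1 1 0 1 p16 0 0 0 0 1 0 1 1 1 0 0 1 1 1 1
p1 (pos 1,3,5,7,9,11,13,15,17,19,21,23,25,27,29,31): XOR of data positions = 1⊕1⊕1⊕0⊕1⊕1⊕1⊕0⊕0⊕1⊕1⊕1⊕0⊕1⊕1 = 1
p2 (pos 2,3,6,7,10,11,14,15,18,19,22,23,26,27,30,31): XOR of data positions = 1⊕1⊕1⊕1⊕1⊕0⊕1⊕0⊕0⊕0⊕1⊕0⊕0⊕1⊕1 = 1
p4 (pos 4,5,6,7,12,13,14,15,20,21,22,23,28,29,30,31): XOR of data positions = 1⊕1⊕1⊕1⊕1⊕0⊕1⊕0⊕1⊕0⊕1⊕1⊕1⊕1⊕1 = 0
p8 (pos 8,9,10,11,12,13,14,15,24,25,26,27,28,29,30,31): XOR of data positions = 0⊕1⊕1⊕1⊕1⊕0⊕1⊕1⊕1⊕0⊕0⊕1⊕1⊕1⊕1 = 1
p16 (pos 16,17,18,19,20,21,22,23,24,25,26,27,28,29,30,31): XOR of data positions = 0⊕0⊕0⊕0⊕1⊕0⊕1⊕1⊕1⊕0⊕0⊕1⊕1⊕1⊕1 = 0
Codeword: 1110111101111010000010111001111

1110111101111010000010111001111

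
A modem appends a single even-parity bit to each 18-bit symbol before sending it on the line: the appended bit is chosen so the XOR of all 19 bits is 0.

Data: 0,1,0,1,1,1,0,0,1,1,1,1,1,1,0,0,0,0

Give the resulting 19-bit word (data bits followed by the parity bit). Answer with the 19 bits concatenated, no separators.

XOR of the 18 data bits: 0⊕1⊕0⊕1⊕1⊕1⊕0⊕0⊕1⊕1⊕1⊕1⊕1⊕1⊕0⊕0⊕0⊕0 = 0
Parity bit = 0 (so all 19 bits XOR to 0).

0101110011111100000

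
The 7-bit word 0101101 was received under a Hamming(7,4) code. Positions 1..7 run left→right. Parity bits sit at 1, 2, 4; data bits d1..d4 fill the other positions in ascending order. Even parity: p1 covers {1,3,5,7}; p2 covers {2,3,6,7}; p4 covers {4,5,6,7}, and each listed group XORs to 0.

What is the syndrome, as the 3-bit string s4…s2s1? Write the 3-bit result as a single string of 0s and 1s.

100

s1 (pos 1,3,5,7): 0⊕0⊕1⊕1 = 0
s2 (pos 2,3,6,7): 1⊕0⊕0⊕1 = 0
s4 (pos 4,5,6,7): 1⊕1⊕0⊕1 = 1
Syndrome s4…s1 = 100 → error at position 4.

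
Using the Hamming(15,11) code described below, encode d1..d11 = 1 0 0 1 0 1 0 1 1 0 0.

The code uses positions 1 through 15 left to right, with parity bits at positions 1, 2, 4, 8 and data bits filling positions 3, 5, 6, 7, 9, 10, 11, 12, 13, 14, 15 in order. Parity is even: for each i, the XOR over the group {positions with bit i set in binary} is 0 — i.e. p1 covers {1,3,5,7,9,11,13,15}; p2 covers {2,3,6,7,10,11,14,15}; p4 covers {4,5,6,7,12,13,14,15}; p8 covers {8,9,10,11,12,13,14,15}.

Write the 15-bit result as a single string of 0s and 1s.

Place data at non-parity positions: p1 p2 1 p4 0 0 1 p8 0 1 0 1 1 0 0
p1 (pos 1,3,5,7,9,11,13,15): XOR of data positions = 1⊕0⊕1⊕0⊕0⊕1⊕0 = 1
p2 (pos 2,3,6,7,10,11,14,15): XOR of data positions = 1⊕0⊕1⊕1⊕0⊕0⊕0 = 1
p4 (pos 4,5,6,7,12,13,14,15): XOR of data positions = 0⊕0⊕1⊕1⊕1⊕0⊕0 = 1
p8 (pos 8,9,10,11,12,13,14,15): XOR of data positions = 0⊕1⊕0⊕1⊕1⊕0⊕0 = 1
Codeword: 111100110101100

111100110101100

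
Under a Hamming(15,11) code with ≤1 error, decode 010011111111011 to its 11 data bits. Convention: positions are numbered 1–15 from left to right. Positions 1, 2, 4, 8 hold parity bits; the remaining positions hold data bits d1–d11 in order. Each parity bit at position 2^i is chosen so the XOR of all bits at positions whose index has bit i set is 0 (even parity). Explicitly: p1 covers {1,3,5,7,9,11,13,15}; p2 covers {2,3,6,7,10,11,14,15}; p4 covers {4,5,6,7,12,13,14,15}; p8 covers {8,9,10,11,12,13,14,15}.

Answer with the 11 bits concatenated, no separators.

01111101011

s1 (pos 1,3,5,7,9,11,13,15): 0⊕0⊕1⊕1⊕1⊕1⊕0⊕1 = 1
s2 (pos 2,3,6,7,10,11,14,15): 1⊕0⊕1⊕1⊕1⊕1⊕1⊕1 = 1
s4 (pos 4,5,6,7,12,13,14,15): 0⊕1⊕1⊕1⊕1⊕0⊕1⊕1 = 0
s8 (pos 8,9,10,11,12,13,14,15): 1⊕1⊕1⊕1⊕1⊕0⊕1⊕1 = 1
Syndrome s8…s1 = 1011 → error at position 11.
Flip position 11: 010011111111011 → 010011111101011
Read data bits from positions 3,5,6,7,9,10,11,12,13,14,15: 01111101011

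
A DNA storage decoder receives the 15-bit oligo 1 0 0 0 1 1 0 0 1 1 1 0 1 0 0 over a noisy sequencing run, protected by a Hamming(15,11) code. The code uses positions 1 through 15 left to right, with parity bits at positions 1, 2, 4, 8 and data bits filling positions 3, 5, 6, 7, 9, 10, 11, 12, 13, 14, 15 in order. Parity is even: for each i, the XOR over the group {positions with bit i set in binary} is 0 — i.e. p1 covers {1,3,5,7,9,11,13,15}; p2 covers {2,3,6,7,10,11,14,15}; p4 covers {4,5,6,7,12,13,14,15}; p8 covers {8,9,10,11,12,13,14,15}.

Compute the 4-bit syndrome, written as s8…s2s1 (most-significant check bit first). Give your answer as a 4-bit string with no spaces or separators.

0111

s1 (pos 1,3,5,7,9,11,13,15): 1⊕0⊕1⊕0⊕1⊕1⊕1⊕0 = 1
s2 (pos 2,3,6,7,10,11,14,15): 0⊕0⊕1⊕0⊕1⊕1⊕0⊕0 = 1
s4 (pos 4,5,6,7,12,13,14,15): 0⊕1⊕1⊕0⊕0⊕1⊕0⊕0 = 1
s8 (pos 8,9,10,11,12,13,14,15): 0⊕1⊕1⊕1⊕0⊕1⊕0⊕0 = 0
Syndrome s8…s1 = 0111 → error at position 7.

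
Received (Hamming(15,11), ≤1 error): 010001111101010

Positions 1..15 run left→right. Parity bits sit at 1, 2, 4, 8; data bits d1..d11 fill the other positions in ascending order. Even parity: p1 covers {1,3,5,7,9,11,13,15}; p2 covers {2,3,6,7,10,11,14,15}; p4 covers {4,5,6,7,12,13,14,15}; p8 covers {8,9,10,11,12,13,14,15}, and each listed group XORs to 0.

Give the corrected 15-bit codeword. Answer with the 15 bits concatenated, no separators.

010001111001010

s1 (pos 1,3,5,7,9,11,13,15): 0⊕0⊕0⊕1⊕1⊕0⊕0⊕0 = 0
s2 (pos 2,3,6,7,10,11,14,15): 1⊕0⊕1⊕1⊕1⊕0⊕1⊕0 = 1
s4 (pos 4,5,6,7,12,13,14,15): 0⊕0⊕1⊕1⊕1⊕0⊕1⊕0 = 0
s8 (pos 8,9,10,11,12,13,14,15): 1⊕1⊕1⊕0⊕1⊕0⊕1⊕0 = 1
Syndrome s8…s1 = 1010 → error at position 10.
Flip position 10: 010001111101010 → 010001111001010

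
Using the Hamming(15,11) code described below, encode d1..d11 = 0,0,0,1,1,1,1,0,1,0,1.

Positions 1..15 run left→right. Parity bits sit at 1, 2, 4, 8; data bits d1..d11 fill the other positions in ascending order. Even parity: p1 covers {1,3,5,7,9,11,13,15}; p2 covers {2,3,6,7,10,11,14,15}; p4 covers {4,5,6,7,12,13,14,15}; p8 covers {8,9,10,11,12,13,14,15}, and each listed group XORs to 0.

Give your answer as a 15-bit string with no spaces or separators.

100100111110101

Place data at non-parity positions: p1 p2 0 p4 0 0 1 p8 1 1 1 0 1 0 1
p1 (pos 1,3,5,7,9,11,13,15): XOR of data positions = 0⊕0⊕1⊕1⊕1⊕1⊕1 = 1
p2 (pos 2,3,6,7,10,11,14,15): XOR of data positions = 0⊕0⊕1⊕1⊕1⊕0⊕1 = 0
p4 (pos 4,5,6,7,12,13,14,15): XOR of data positions = 0⊕0⊕1⊕0⊕1⊕0⊕1 = 1
p8 (pos 8,9,10,11,12,13,14,15): XOR of data positions = 1⊕1⊕1⊕0⊕1⊕0⊕1 = 1
Codeword: 100100111110101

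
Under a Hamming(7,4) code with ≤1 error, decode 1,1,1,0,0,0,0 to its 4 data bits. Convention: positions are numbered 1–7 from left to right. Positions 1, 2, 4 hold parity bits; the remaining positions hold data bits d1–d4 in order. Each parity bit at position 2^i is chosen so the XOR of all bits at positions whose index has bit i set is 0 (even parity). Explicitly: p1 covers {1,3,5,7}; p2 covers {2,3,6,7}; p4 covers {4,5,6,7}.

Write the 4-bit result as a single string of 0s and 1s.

s1 (pos 1,3,5,7): 1⊕1⊕0⊕0 = 0
s2 (pos 2,3,6,7): 1⊕1⊕0⊕0 = 0
s4 (pos 4,5,6,7): 0⊕0⊕0⊕0 = 0
Syndrome s4…s1 = 000 → no error.
Read data bits from positions 3,5,6,7: 1000

1000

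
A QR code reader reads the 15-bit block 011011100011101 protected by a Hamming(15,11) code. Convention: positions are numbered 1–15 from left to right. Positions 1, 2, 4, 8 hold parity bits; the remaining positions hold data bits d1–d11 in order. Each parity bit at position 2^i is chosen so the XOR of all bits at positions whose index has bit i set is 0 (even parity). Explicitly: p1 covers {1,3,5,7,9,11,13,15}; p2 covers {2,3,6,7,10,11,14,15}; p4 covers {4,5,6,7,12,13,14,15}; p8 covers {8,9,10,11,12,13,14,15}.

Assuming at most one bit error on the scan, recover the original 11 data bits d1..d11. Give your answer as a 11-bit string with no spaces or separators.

s1 (pos 1,3,5,7,9,11,13,15): 0⊕1⊕1⊕1⊕0⊕1⊕1⊕1 = 0
s2 (pos 2,3,6,7,10,11,14,15): 1⊕1⊕1⊕1⊕0⊕1⊕0⊕1 = 0
s4 (pos 4,5,6,7,12,13,14,15): 0⊕1⊕1⊕1⊕1⊕1⊕0⊕1 = 0
s8 (pos 8,9,10,11,12,13,14,15): 0⊕0⊕0⊕1⊕1⊕1⊕0⊕1 = 0
Syndrome s8…s1 = 0000 → no error.
Read data bits from positions 3,5,6,7,9,10,11,12,13,14,15: 11110011101

11110011101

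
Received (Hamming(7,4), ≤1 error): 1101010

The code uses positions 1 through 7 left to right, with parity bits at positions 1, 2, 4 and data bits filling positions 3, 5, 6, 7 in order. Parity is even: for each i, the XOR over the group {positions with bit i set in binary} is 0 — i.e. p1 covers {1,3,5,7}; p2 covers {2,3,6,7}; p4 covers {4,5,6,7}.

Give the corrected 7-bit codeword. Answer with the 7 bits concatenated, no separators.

0101010

s1 (pos 1,3,5,7): 1⊕0⊕0⊕0 = 1
s2 (pos 2,3,6,7): 1⊕0⊕1⊕0 = 0
s4 (pos 4,5,6,7): 1⊕0⊕1⊕0 = 0
Syndrome s4…s1 = 001 → error at position 1.
Flip position 1: 1101010 → 0101010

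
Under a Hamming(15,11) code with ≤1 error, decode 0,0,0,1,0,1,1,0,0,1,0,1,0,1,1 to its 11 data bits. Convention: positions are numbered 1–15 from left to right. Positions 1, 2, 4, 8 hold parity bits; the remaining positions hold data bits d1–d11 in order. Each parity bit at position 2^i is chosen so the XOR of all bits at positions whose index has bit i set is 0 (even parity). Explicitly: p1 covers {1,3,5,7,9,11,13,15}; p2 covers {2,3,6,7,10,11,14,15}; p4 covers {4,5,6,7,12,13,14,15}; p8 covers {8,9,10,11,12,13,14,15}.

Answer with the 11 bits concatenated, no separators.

00110101011

s1 (pos 1,3,5,7,9,11,13,15): 0⊕0⊕0⊕1⊕0⊕0⊕0⊕1 = 0
s2 (pos 2,3,6,7,10,11,14,15): 0⊕0⊕1⊕1⊕1⊕0⊕1⊕1 = 1
s4 (pos 4,5,6,7,12,13,14,15): 1⊕0⊕1⊕1⊕1⊕0⊕1⊕1 = 0
s8 (pos 8,9,10,11,12,13,14,15): 0⊕0⊕1⊕0⊕1⊕0⊕1⊕1 = 0
Syndrome s8…s1 = 0010 → error at position 2.
Flip position 2: 000101100101011 → 010101100101011
Read data bits from positions 3,5,6,7,9,10,11,12,13,14,15: 00110101011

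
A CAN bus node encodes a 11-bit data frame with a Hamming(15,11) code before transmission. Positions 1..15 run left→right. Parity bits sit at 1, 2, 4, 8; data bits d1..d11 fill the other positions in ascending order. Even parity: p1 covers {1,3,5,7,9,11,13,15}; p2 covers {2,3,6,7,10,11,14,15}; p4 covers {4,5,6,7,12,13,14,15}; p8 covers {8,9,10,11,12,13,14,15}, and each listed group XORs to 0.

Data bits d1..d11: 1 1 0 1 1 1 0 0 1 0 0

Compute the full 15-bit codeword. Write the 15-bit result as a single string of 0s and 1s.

111110111100100

Place data at non-parity positions: p1 p2 1 p4 1 0 1 p8 1 1 0 0 1 0 0
p1 (pos 1,3,5,7,9,11,13,15): XOR of data positions = 1⊕1⊕1⊕1⊕0⊕1⊕0 = 1
p2 (pos 2,3,6,7,10,11,14,15): XOR of data positions = 1⊕0⊕1⊕1⊕0⊕0⊕0 = 1
p4 (pos 4,5,6,7,12,13,14,15): XOR of data positions = 1⊕0⊕1⊕0⊕1⊕0⊕0 = 1
p8 (pos 8,9,10,11,12,13,14,15): XOR of data positions = 1⊕1⊕0⊕0⊕1⊕0⊕0 = 1
Codeword: 111110111100100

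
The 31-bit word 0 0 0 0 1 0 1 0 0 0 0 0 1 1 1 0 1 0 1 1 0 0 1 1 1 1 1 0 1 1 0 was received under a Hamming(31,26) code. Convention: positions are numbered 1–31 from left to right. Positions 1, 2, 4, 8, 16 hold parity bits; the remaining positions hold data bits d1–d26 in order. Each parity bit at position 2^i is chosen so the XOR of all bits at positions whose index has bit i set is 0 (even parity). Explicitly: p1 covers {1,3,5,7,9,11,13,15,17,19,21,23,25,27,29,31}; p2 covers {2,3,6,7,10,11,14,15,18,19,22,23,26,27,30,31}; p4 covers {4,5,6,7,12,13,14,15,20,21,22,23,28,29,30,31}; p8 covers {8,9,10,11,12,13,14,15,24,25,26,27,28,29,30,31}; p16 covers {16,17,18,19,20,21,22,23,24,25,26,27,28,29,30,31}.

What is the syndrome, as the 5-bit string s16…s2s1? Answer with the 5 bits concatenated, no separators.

s1 (pos 1,3,5,7,9,11,13,15,17,19,21,23,25,27,29,31): 0⊕0⊕1⊕1⊕0⊕0⊕1⊕1⊕1⊕1⊕0⊕1⊕1⊕1⊕1⊕0 = 0
s2 (pos 2,3,6,7,10,11,14,15,18,19,22,23,26,27,30,31): 0⊕0⊕0⊕1⊕0⊕0⊕1⊕1⊕0⊕1⊕0⊕1⊕1⊕1⊕1⊕0 = 0
s4 (pos 4,5,6,7,12,13,14,15,20,21,22,23,28,29,30,31): 0⊕1⊕0⊕1⊕0⊕1⊕1⊕1⊕1⊕0⊕0⊕1⊕0⊕1⊕1⊕0 = 1
s8 (pos 8,9,10,11,12,13,14,15,24,25,26,27,28,29,30,31): 0⊕0⊕0⊕0⊕0⊕1⊕1⊕1⊕1⊕1⊕1⊕1⊕0⊕1⊕1⊕0 = 1
s16 (pos 16,17,18,19,20,21,22,23,24,25,26,27,28,29,30,31): 0⊕1⊕0⊕1⊕1⊕0⊕0⊕1⊕1⊕1⊕1⊕1⊕0⊕1⊕1⊕0 = 0
Syndrome s16…s1 = 01100 → error at position 12.

01100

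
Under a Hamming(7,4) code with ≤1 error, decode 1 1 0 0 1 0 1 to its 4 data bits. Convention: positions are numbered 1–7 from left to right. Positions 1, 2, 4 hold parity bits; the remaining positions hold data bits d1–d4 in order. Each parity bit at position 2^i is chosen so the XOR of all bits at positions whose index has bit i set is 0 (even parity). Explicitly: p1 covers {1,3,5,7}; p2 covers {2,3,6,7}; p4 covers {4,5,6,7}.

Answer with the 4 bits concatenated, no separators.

0101

s1 (pos 1,3,5,7): 1⊕0⊕1⊕1 = 1
s2 (pos 2,3,6,7): 1⊕0⊕0⊕1 = 0
s4 (pos 4,5,6,7): 0⊕1⊕0⊕1 = 0
Syndrome s4…s1 = 001 → error at position 1.
Flip position 1: 1100101 → 0100101
Read data bits from positions 3,5,6,7: 0101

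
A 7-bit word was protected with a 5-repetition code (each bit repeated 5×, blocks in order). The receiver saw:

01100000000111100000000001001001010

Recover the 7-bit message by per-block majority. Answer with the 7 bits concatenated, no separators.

Block 1 (01100): 2 ones → 0
Block 2 (00000): 0 ones → 0
Block 3 (01111): 4 ones → 1
Block 4 (00000): 0 ones → 0
Block 5 (00000): 0 ones → 0
Block 6 (10010): 2 ones → 0
Block 7 (01010): 2 ones → 0

0010000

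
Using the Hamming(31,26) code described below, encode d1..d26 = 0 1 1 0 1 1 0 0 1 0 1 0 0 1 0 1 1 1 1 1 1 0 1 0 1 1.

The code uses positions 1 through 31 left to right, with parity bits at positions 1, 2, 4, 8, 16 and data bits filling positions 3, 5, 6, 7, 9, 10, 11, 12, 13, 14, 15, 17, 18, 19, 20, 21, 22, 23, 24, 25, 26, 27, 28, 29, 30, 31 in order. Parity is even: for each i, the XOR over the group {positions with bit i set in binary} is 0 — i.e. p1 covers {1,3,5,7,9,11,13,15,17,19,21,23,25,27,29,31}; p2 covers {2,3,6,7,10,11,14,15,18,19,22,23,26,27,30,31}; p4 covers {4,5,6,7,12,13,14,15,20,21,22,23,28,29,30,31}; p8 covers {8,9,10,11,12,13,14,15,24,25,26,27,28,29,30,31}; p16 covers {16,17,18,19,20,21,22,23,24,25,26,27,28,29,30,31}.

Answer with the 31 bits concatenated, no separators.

1100110011001010001011111101011

Place data at non-parity positions: p1 p2 0 p4 1 1 0 p8 1 1 0 0 1 0 1 p16 0 0 1 0 1 1 1 1 1 1 0 1 0 1 1
p1 (pos 1,3,5,7,9,11,13,15,17,19,21,23,25,27,29,31): XOR of data positions = 0⊕1⊕0⊕1⊕0⊕1⊕1⊕0⊕1⊕1⊕1⊕1⊕0⊕0⊕1 = 1
p2 (pos 2,3,6,7,10,11,14,15,18,19,22,23,26,27,30,31): XOR of data positions = 0⊕1⊕0⊕1⊕0⊕0⊕1⊕0⊕1⊕1⊕1⊕1⊕0⊕1⊕1 = 1
p4 (pos 4,5,6,7,12,13,14,15,20,21,22,23,28,29,30,31): XOR of data positions = 1⊕1⊕0⊕0⊕1⊕0⊕1⊕0⊕1⊕1⊕1⊕1⊕0⊕1⊕1 = 0
p8 (pos 8,9,10,11,12,13,14,15,24,25,26,27,28,29,30,31): XOR of data positions = 1⊕1⊕0⊕0⊕1⊕0⊕1⊕1⊕1⊕1⊕0⊕1⊕0⊕1⊕1 = 0
p16 (pos 16,17,18,19,20,21,22,23,24,25,26,27,28,29,30,31): XOR of data positions = 0⊕0⊕1⊕0⊕1⊕1⊕1⊕1⊕1⊕1⊕0⊕1⊕0⊕1⊕1 = 0
Codeword: 1100110011001010001011111101011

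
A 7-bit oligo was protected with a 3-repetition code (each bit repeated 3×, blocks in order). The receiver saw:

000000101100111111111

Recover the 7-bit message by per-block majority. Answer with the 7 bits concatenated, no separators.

Block 1 (000): 0 ones → 0
Block 2 (000): 0 ones → 0
Block 3 (101): 2 ones → 1
Block 4 (100): 1 one → 0
Block 5 (111): 3 ones → 1
Block 6 (111): 3 ones → 1
Block 7 (111): 3 ones → 1

0010111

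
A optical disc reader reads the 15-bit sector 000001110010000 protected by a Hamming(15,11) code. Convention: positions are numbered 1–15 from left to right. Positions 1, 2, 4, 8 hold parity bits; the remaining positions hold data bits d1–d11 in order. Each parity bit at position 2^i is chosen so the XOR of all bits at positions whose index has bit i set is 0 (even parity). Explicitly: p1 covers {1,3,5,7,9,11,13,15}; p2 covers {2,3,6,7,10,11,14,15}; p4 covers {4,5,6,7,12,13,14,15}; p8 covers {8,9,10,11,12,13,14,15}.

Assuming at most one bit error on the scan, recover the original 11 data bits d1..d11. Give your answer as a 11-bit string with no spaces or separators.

s1 (pos 1,3,5,7,9,11,13,15): 0⊕0⊕0⊕1⊕0⊕1⊕0⊕0 = 0
s2 (pos 2,3,6,7,10,11,14,15): 0⊕0⊕1⊕1⊕0⊕1⊕0⊕0 = 1
s4 (pos 4,5,6,7,12,13,14,15): 0⊕0⊕1⊕1⊕0⊕0⊕0⊕0 = 0
s8 (pos 8,9,10,11,12,13,14,15): 1⊕0⊕0⊕1⊕0⊕0⊕0⊕0 = 0
Syndrome s8…s1 = 0010 → error at position 2.
Flip position 2: 000001110010000 → 010001110010000
Read data bits from positions 3,5,6,7,9,10,11,12,13,14,15: 00110010000

00110010000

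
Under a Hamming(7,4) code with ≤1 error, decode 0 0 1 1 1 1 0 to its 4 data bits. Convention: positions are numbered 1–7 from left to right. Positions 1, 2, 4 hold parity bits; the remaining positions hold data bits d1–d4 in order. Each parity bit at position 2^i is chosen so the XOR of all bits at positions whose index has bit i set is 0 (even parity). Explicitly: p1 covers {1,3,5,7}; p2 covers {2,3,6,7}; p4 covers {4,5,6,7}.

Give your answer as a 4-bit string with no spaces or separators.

1110

s1 (pos 1,3,5,7): 0⊕1⊕1⊕0 = 0
s2 (pos 2,3,6,7): 0⊕1⊕1⊕0 = 0
s4 (pos 4,5,6,7): 1⊕1⊕1⊕0 = 1
Syndrome s4…s1 = 100 → error at position 4.
Flip position 4: 0011110 → 0010110
Read data bits from positions 3,5,6,7: 1110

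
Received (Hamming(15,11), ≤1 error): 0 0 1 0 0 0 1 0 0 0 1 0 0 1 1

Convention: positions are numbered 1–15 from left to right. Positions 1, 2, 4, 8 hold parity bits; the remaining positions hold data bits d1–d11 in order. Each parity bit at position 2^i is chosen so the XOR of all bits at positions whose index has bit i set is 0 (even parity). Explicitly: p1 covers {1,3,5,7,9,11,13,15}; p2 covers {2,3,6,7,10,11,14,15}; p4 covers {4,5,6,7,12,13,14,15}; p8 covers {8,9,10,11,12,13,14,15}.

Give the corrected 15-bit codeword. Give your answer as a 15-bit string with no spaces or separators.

001000100010001

s1 (pos 1,3,5,7,9,11,13,15): 0⊕1⊕0⊕1⊕0⊕1⊕0⊕1 = 0
s2 (pos 2,3,6,7,10,11,14,15): 0⊕1⊕0⊕1⊕0⊕1⊕1⊕1 = 1
s4 (pos 4,5,6,7,12,13,14,15): 0⊕0⊕0⊕1⊕0⊕0⊕1⊕1 = 1
s8 (pos 8,9,10,11,12,13,14,15): 0⊕0⊕0⊕1⊕0⊕0⊕1⊕1 = 1
Syndrome s8…s1 = 1110 → error at position 14.
Flip position 14: 001000100010011 → 001000100010001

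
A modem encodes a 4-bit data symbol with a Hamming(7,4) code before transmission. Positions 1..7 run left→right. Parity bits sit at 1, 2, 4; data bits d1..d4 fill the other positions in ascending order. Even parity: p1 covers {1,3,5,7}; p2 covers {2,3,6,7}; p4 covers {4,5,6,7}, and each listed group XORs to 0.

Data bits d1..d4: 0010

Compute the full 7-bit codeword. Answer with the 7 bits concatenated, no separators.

Place data at non-parity positions: p1 p2 0 p4 0 1 0
p1 (pos 1,3,5,7): XOR of data positions = 0⊕0⊕0 = 0
p2 (pos 2,3,6,7): XOR of data positions = 0⊕1⊕0 = 1
p4 (pos 4,5,6,7): XOR of data positions = 0⊕1⊕0 = 1
Codeword: 0101010

0101010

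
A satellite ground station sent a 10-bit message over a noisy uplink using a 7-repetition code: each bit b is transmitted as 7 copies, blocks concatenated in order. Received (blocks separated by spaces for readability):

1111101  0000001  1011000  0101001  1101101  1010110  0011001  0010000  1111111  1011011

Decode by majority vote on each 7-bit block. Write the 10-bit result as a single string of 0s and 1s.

Block 1 (1111101): 6 ones → 1
Block 2 (0000001): 1 one → 0
Block 3 (1011000): 3 ones → 0
Block 4 (0101001): 3 ones → 0
Block 5 (1101101): 5 ones → 1
Block 6 (1010110): 4 ones → 1
Block 7 (0011001): 3 ones → 0
Block 8 (0010000): 1 one → 0
Block 9 (1111111): 7 ones → 1
Block 10 (1011011): 5 ones → 1

1000110011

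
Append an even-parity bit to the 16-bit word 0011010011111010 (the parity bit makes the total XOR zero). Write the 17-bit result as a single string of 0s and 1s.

XOR of the 16 data bits: 0⊕0⊕1⊕1⊕0⊕1⊕0⊕0⊕1⊕1⊕1⊕1⊕1⊕0⊕1⊕0 = 1
Parity bit = 1 (so all 17 bits XOR to 0).

00110100111110101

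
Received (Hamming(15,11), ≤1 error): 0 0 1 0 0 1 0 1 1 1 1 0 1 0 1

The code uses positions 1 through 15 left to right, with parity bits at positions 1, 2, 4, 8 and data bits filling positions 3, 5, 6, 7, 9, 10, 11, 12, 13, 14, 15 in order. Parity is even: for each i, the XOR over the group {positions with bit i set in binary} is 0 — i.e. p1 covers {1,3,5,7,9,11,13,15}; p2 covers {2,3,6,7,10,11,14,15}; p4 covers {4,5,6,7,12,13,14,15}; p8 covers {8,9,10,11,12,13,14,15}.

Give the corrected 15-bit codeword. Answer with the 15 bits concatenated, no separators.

001001111110101

s1 (pos 1,3,5,7,9,11,13,15): 0⊕1⊕0⊕0⊕1⊕1⊕1⊕1 = 1
s2 (pos 2,3,6,7,10,11,14,15): 0⊕1⊕1⊕0⊕1⊕1⊕0⊕1 = 1
s4 (pos 4,5,6,7,12,13,14,15): 0⊕0⊕1⊕0⊕0⊕1⊕0⊕1 = 1
s8 (pos 8,9,10,11,12,13,14,15): 1⊕1⊕1⊕1⊕0⊕1⊕0⊕1 = 0
Syndrome s8…s1 = 0111 → error at position 7.
Flip position 7: 001001011110101 → 001001111110101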